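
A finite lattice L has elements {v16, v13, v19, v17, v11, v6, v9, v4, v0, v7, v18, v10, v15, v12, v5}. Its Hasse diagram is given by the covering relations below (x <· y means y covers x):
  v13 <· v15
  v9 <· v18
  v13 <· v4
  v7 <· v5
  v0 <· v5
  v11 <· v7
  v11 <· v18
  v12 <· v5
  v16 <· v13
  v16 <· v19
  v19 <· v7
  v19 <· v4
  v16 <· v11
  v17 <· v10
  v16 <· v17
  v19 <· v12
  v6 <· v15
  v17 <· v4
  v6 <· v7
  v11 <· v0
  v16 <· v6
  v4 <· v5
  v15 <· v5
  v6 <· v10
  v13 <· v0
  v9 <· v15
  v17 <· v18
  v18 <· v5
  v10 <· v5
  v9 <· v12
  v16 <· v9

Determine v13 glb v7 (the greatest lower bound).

v16

Common lower bounds of {v13, v7}: v16.
The greatest among these is v16.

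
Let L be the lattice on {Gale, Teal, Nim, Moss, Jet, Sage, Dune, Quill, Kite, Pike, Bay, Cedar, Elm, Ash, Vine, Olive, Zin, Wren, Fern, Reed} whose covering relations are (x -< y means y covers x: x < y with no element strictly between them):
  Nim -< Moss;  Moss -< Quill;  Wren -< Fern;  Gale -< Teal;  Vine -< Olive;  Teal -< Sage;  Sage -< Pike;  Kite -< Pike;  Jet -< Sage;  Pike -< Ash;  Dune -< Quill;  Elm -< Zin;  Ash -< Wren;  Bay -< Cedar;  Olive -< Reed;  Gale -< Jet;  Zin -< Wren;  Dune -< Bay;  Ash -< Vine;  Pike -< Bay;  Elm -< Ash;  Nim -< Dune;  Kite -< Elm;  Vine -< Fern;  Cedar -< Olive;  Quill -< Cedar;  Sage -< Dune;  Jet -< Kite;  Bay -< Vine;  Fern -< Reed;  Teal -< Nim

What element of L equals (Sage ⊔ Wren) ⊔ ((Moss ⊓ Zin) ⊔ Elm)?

Sage ∨ Wren = Wren
Moss ∧ Zin = Gale
Gale ∨ Elm = Elm
Wren ∨ Elm = Wren

Wren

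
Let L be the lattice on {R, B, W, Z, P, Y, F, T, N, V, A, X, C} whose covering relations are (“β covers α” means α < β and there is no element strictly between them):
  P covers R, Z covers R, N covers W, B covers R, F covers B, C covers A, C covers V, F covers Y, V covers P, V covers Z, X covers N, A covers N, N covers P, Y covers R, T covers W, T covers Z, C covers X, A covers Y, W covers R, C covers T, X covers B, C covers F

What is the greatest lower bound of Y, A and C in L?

Y

Common lower bounds of {Y, A, C}: R, Y.
The greatest among these is Y.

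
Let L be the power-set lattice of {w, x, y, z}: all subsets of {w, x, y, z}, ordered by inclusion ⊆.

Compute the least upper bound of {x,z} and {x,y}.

{x,y,z}

Under ⊆, join is union: {x,z} ∪ {x,y} = {x,y,z}.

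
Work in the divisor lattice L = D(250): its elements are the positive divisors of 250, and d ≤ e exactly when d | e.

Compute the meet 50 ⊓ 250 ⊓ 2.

2

In the divisibility order, the meet is the greatest common divisor: gcd(50, 250, 2) = 2.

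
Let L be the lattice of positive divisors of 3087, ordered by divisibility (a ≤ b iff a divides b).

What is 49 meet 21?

7

In the divisibility order, the meet is the greatest common divisor: gcd(49, 21) = 7.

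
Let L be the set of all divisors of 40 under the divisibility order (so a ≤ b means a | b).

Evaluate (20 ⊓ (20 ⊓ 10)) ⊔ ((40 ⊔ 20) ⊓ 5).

20 ∧ 10 = 10
20 ∧ 10 = 10
40 ∨ 20 = 40
40 ∧ 5 = 5
10 ∨ 5 = 10

10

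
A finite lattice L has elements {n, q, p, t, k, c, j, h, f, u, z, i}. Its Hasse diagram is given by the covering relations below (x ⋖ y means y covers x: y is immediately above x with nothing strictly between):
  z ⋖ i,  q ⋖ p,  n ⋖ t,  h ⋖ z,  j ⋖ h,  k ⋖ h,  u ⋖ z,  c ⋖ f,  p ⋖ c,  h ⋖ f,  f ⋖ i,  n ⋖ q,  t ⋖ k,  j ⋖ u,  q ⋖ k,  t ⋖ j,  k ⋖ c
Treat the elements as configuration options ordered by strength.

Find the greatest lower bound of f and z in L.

h

Common lower bounds of {f, z}: h, j, k, n, q, t.
The greatest among these is h.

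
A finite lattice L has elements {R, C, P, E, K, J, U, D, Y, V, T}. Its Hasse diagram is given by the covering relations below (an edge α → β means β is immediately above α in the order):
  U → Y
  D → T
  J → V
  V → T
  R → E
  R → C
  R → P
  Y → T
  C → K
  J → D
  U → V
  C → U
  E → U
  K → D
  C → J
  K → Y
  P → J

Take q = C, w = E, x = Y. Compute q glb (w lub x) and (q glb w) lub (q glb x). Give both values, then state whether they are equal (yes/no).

w lub x = Y, so q glb (w lub x) = C glb Y = C.
q glb w = R and q glb x = C, so (q glb w) lub (q glb x) = R lub C = C.
Equal: yes.

C; C; yes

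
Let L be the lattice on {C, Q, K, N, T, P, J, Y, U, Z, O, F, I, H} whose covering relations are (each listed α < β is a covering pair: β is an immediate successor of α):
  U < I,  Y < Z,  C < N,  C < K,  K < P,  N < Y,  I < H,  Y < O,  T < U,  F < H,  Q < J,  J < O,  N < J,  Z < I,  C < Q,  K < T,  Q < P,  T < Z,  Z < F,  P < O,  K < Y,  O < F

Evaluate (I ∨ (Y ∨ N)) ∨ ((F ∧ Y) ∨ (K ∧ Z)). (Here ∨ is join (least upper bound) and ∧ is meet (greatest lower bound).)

I

Y ∨ N = Y
I ∨ Y = I
F ∧ Y = Y
K ∧ Z = K
Y ∨ K = Y
I ∨ Y = I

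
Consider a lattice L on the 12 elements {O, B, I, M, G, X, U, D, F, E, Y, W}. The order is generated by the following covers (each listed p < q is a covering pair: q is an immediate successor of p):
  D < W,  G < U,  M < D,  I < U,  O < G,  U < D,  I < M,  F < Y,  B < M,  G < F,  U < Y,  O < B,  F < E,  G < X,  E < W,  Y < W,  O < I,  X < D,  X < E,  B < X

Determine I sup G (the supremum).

U

Common upper bounds of {I, G}: D, U, W, Y.
The least among these is U.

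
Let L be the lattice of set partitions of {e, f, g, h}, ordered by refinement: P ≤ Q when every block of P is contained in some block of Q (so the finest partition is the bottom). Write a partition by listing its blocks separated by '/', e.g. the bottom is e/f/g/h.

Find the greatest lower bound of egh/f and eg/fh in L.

The meet (common refinement) of egh/f and eg/fh intersects blocks pairwise, giving eg/f/h.

eg/f/h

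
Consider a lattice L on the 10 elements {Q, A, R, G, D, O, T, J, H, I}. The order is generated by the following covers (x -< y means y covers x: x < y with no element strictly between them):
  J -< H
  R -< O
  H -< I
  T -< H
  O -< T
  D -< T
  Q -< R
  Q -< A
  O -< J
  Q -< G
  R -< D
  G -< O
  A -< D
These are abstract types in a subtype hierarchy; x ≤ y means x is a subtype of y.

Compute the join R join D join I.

Common upper bounds of {R, D, I}: I.
The least among these is I.

I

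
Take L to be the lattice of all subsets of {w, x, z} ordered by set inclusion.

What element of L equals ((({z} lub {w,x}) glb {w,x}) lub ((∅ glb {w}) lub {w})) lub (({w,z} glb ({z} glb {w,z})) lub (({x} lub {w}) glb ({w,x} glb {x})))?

{z} ∨ {w,x} = {w,x,z}
{w,x,z} ∧ {w,x} = {w,x}
∅ ∧ {w} = ∅
∅ ∨ {w} = {w}
{w,x} ∨ {w} = {w,x}
{z} ∧ {w,z} = {z}
{w,z} ∧ {z} = {z}
{x} ∨ {w} = {w,x}
{w,x} ∧ {x} = {x}
{w,x} ∧ {x} = {x}
{z} ∨ {x} = {x,z}
{w,x} ∨ {x,z} = {w,x,z}

{w,x,z}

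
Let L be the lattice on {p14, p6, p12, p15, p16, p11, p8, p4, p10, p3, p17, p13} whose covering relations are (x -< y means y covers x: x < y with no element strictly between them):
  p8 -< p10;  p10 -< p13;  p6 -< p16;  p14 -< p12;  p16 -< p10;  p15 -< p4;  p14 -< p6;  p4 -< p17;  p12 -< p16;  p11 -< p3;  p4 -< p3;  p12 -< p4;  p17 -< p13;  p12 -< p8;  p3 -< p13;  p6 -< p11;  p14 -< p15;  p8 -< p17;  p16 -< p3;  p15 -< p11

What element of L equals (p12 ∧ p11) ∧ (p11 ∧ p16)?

p12 ∧ p11 = p14
p11 ∧ p16 = p6
p14 ∧ p6 = p14

p14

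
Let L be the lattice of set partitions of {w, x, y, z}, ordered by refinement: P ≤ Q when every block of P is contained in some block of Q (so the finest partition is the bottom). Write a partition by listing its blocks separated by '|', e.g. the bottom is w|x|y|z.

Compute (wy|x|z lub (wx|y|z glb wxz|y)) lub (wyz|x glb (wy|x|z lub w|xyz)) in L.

wx|y|z ∧ wxz|y = wx|y|z
wy|x|z ∨ wx|y|z = wxy|z
wy|x|z ∨ w|xyz = wxyz
wyz|x ∧ wxyz = wyz|x
wxy|z ∨ wyz|x = wxyz

wxyz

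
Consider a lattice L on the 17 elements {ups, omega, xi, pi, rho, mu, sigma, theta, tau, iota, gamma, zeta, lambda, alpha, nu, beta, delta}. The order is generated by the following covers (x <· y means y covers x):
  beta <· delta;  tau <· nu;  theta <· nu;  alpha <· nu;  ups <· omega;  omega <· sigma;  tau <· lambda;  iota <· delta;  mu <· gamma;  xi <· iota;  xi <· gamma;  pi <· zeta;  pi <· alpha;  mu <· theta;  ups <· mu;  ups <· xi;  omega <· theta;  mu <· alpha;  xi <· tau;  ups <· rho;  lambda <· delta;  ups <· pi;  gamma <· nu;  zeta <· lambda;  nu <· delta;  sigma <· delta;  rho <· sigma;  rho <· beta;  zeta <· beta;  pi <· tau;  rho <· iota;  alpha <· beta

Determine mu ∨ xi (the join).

gamma

Common upper bounds of {mu, xi}: delta, gamma, nu.
The least among these is gamma.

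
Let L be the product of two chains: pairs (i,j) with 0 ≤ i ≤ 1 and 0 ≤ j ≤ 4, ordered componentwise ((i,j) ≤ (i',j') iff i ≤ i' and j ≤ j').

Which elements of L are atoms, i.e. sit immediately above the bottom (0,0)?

The atoms are exactly the elements that cover (0,0): (0,1), (1,0).

(0,1), (1,0)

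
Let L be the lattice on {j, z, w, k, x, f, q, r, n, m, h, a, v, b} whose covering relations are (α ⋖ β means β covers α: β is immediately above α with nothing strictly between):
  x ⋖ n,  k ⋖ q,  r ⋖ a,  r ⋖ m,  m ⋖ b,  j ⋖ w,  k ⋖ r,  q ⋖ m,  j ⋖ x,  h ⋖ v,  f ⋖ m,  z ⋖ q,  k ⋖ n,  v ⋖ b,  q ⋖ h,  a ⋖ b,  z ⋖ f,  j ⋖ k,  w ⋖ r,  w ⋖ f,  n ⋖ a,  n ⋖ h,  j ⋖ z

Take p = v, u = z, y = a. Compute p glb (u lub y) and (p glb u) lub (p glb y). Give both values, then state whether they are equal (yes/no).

v; h; no

u lub y = b, so p glb (u lub y) = v glb b = v.
p glb u = z and p glb y = n, so (p glb u) lub (p glb y) = z lub n = h.
Equal: no.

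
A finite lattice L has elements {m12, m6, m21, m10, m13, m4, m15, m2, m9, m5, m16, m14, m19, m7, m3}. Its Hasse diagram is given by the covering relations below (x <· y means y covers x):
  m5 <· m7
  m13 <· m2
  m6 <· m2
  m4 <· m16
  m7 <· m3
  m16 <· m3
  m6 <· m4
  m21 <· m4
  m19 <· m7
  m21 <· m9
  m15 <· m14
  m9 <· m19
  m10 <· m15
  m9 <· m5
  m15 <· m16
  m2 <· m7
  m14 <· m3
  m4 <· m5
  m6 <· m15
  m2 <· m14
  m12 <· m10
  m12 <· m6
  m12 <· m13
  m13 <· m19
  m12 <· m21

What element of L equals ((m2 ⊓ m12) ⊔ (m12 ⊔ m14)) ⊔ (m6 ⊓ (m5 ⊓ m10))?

m14

m2 ∧ m12 = m12
m12 ∨ m14 = m14
m12 ∨ m14 = m14
m5 ∧ m10 = m12
m6 ∧ m12 = m12
m14 ∨ m12 = m14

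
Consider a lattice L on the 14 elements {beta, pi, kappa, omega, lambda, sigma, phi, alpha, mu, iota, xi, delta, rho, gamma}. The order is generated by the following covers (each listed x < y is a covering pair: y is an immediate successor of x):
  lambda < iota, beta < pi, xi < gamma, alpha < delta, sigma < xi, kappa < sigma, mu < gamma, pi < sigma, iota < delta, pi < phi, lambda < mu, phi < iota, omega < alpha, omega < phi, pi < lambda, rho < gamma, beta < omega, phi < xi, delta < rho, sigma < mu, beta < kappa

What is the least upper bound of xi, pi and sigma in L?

xi

Common upper bounds of {xi, pi, sigma}: gamma, xi.
The least among these is xi.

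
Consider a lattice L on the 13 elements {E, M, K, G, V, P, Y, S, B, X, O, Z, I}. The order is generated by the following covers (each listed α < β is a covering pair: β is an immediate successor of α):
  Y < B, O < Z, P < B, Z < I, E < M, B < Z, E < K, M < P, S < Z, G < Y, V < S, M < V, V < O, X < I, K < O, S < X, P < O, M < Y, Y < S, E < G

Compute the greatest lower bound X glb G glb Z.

G

Common lower bounds of {X, G, Z}: E, G.
The greatest among these is G.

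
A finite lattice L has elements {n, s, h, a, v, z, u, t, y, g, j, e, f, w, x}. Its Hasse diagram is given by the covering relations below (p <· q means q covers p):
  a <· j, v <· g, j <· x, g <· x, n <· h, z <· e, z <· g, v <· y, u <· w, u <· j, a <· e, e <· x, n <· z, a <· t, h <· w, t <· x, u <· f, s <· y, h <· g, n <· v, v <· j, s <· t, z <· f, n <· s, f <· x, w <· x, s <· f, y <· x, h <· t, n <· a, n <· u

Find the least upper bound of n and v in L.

v

Common upper bounds of {n, v}: g, j, v, x, y.
The least among these is v.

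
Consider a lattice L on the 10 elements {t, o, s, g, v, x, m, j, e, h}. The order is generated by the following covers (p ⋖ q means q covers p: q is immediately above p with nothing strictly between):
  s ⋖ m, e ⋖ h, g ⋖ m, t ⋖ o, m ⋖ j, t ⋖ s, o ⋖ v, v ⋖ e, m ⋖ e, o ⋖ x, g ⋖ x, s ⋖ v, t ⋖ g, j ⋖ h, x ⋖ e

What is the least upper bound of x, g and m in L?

Common upper bounds of {x, g, m}: e, h.
The least among these is e.

e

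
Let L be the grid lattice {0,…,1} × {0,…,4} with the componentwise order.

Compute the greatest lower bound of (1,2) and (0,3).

(0,2)

Common lower bounds of {(1,2), (0,3)}: (0,0), (0,1), (0,2).
The greatest among these is (0,2).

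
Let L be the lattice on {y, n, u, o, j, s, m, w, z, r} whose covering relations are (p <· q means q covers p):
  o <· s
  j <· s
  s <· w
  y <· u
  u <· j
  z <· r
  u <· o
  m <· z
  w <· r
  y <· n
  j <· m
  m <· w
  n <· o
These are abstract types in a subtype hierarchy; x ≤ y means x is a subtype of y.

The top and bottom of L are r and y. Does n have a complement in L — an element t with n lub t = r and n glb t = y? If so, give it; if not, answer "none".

Need t with n ∨ t = r and n ∧ t = y.
Checking each element gives: z.

z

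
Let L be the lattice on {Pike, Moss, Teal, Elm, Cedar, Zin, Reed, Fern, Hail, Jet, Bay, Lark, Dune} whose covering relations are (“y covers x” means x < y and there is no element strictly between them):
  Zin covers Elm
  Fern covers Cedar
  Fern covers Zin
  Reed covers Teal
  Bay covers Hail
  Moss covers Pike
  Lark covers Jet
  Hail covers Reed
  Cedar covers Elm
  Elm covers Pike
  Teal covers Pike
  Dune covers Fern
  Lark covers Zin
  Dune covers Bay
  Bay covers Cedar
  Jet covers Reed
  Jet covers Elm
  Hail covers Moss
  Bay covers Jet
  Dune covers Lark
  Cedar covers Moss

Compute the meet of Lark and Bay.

Jet

Common lower bounds of {Lark, Bay}: Elm, Jet, Pike, Reed, Teal.
The greatest among these is Jet.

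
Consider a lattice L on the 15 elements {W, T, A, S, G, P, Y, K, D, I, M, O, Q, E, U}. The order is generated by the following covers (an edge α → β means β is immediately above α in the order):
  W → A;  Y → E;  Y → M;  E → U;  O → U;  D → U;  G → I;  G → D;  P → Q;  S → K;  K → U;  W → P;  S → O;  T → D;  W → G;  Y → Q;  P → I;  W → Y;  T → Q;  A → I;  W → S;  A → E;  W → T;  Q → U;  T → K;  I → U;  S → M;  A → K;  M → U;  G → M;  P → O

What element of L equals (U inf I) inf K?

U ∧ I = I
I ∧ K = A

A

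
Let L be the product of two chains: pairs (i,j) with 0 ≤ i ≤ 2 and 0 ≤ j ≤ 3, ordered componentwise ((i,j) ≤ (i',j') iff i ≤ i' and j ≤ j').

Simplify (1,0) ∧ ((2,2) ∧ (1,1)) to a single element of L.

(2,2) ∧ (1,1) = (1,1)
(1,0) ∧ (1,1) = (1,0)

(1,0)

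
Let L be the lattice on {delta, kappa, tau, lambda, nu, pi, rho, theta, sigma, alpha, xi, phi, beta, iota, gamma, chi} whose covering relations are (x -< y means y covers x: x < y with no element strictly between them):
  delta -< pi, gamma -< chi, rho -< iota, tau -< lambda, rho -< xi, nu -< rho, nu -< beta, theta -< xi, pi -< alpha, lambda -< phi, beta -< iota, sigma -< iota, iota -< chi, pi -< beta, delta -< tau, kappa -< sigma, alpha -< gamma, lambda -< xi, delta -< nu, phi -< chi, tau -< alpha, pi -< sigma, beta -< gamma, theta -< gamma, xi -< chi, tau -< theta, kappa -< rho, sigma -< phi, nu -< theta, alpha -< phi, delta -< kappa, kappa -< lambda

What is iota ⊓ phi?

sigma

Common lower bounds of {iota, phi}: delta, kappa, pi, sigma.
The greatest among these is sigma.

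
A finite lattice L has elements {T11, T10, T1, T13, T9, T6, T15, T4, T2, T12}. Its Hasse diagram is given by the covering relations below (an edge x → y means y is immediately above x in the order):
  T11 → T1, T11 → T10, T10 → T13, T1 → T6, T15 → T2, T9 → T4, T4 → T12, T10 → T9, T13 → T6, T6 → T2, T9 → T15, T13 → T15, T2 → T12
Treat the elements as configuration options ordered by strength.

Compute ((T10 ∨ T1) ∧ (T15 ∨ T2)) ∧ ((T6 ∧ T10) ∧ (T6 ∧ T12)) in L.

T10 ∨ T1 = T6
T15 ∨ T2 = T2
T6 ∧ T2 = T6
T6 ∧ T10 = T10
T6 ∧ T12 = T6
T10 ∧ T6 = T10
T6 ∧ T10 = T10

T10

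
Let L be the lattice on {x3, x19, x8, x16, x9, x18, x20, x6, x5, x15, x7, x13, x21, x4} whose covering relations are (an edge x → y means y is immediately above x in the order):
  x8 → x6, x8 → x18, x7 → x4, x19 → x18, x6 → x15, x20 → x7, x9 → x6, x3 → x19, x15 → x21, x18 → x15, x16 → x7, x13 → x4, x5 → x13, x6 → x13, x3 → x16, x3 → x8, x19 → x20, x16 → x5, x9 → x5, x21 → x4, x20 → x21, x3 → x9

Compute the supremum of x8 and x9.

x6

Common upper bounds of {x8, x9}: x13, x15, x21, x4, x6.
The least among these is x6.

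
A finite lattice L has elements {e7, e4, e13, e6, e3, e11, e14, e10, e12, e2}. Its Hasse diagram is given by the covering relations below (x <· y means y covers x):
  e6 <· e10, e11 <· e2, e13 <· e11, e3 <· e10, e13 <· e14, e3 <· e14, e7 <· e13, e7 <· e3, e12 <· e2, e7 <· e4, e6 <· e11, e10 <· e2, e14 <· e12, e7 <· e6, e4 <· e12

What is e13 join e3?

e14

Common upper bounds of {e13, e3}: e12, e14, e2.
The least among these is e14.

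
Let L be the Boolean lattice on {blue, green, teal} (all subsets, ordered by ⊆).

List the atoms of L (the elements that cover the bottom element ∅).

{blue}, {green}, {teal}

The atoms are exactly the elements that cover ∅: {blue}, {green}, {teal}.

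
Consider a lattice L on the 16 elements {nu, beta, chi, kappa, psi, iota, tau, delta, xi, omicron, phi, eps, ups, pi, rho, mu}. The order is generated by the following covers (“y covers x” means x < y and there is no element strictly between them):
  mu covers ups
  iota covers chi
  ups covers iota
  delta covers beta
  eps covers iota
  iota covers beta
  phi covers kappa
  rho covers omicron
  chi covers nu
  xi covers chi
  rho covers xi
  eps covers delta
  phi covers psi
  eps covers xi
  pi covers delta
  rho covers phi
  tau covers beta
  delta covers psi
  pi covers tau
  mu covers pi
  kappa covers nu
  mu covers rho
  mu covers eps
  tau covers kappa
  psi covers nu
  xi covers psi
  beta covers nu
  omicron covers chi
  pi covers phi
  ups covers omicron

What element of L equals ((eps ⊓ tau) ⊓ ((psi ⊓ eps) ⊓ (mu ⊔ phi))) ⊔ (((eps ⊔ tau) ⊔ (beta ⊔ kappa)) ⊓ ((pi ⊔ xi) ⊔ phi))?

mu

eps ∧ tau = beta
psi ∧ eps = psi
mu ∨ phi = mu
psi ∧ mu = psi
beta ∧ psi = nu
eps ∨ tau = mu
beta ∨ kappa = tau
mu ∨ tau = mu
pi ∨ xi = mu
mu ∨ phi = mu
mu ∧ mu = mu
nu ∨ mu = mu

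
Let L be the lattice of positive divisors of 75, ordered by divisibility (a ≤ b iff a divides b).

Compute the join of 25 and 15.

In the divisibility order, the join is the least common multiple: lcm(25, 15) = 75.

75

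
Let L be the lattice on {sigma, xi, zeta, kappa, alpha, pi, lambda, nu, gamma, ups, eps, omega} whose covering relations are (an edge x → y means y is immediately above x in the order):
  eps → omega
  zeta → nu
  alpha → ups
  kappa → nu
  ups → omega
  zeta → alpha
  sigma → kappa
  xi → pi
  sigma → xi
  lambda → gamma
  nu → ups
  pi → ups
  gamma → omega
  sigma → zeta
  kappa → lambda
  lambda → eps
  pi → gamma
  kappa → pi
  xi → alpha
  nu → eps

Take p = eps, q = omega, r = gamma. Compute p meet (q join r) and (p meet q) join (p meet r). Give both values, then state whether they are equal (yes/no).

q join r = omega, so p meet (q join r) = eps meet omega = eps.
p meet q = eps and p meet r = lambda, so (p meet q) join (p meet r) = eps join lambda = eps.
Equal: yes.

eps; eps; yes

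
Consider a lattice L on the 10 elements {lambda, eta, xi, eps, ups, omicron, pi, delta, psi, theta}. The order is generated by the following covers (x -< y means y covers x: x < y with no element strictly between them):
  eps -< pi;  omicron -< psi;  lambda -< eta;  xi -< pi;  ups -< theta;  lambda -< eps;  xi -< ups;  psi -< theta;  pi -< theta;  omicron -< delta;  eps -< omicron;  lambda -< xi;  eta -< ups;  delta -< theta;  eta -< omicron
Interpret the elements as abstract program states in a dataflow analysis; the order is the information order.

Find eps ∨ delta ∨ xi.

Common upper bounds of {eps, delta, xi}: theta.
The least among these is theta.

theta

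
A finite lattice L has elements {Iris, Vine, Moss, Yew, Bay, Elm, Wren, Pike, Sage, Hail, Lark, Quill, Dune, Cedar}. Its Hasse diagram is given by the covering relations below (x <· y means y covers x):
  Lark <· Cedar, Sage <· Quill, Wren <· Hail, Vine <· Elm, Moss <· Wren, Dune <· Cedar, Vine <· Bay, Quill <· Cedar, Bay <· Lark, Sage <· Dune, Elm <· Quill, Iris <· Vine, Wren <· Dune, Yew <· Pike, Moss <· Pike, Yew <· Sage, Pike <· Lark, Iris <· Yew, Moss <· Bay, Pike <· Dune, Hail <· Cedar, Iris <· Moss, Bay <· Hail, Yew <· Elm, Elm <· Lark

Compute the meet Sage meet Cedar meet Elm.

Common lower bounds of {Sage, Cedar, Elm}: Iris, Yew.
The greatest among these is Yew.

Yew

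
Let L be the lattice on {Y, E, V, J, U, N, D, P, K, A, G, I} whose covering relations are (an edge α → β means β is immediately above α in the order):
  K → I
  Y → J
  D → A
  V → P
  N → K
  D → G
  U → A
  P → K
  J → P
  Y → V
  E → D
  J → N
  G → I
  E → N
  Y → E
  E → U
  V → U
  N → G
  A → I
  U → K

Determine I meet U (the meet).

U

Common lower bounds of {I, U}: E, U, V, Y.
The greatest among these is U.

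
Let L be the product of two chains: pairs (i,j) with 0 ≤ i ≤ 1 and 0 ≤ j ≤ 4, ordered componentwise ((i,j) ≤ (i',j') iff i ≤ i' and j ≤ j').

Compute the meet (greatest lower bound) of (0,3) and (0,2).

Common lower bounds of {(0,3), (0,2)}: (0,0), (0,1), (0,2).
The greatest among these is (0,2).

(0,2)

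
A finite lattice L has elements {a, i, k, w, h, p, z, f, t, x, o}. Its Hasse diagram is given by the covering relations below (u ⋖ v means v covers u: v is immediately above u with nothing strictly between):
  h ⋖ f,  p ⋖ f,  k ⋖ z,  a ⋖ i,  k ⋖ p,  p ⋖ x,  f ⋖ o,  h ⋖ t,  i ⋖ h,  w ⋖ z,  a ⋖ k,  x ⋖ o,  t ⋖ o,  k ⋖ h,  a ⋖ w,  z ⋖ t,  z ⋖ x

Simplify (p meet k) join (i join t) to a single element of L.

p ∧ k = k
i ∨ t = t
k ∨ t = t

t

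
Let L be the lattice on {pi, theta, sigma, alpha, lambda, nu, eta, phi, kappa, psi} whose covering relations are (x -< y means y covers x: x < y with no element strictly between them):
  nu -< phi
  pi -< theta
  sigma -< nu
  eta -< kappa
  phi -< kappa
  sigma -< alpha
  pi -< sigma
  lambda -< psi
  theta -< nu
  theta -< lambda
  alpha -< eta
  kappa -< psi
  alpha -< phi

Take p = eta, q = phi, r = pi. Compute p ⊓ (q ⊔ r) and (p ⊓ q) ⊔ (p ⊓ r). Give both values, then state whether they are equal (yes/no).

q ⊔ r = phi, so p ⊓ (q ⊔ r) = eta ⊓ phi = alpha.
p ⊓ q = alpha and p ⊓ r = pi, so (p ⊓ q) ⊔ (p ⊓ r) = alpha ⊔ pi = alpha.
Equal: yes.

alpha; alpha; yes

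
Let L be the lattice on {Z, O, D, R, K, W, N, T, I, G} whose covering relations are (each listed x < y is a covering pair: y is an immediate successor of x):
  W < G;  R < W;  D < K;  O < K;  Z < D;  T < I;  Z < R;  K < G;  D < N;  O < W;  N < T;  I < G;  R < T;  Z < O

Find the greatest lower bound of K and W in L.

O

Common lower bounds of {K, W}: O, Z.
The greatest among these is O.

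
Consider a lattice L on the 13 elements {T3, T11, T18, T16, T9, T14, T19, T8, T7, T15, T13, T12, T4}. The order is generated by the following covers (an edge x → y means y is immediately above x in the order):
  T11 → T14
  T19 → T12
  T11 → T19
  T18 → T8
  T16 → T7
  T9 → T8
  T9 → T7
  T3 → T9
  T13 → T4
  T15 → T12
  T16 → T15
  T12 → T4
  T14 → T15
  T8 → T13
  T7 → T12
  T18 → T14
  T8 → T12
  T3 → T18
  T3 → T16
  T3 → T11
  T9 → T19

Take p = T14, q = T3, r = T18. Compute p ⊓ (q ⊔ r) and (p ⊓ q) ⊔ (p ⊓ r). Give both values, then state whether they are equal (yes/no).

T18; T18; yes

q ⊔ r = T18, so p ⊓ (q ⊔ r) = T14 ⊓ T18 = T18.
p ⊓ q = T3 and p ⊓ r = T18, so (p ⊓ q) ⊔ (p ⊓ r) = T3 ⊔ T18 = T18.
Equal: yes.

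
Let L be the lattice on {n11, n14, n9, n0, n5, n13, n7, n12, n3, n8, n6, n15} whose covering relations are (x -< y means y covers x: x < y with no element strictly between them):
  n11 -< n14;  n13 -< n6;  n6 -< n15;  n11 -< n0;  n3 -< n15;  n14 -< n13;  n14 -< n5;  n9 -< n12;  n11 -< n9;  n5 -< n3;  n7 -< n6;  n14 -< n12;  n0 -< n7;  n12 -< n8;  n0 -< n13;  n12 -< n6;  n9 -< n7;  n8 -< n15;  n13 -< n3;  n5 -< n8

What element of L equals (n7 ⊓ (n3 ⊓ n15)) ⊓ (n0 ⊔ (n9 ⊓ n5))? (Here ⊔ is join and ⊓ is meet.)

n3 ∧ n15 = n3
n7 ∧ n3 = n0
n9 ∧ n5 = n11
n0 ∨ n11 = n0
n0 ∧ n0 = n0

n0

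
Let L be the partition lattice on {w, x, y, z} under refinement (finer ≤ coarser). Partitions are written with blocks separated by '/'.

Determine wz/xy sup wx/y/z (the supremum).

The join of wz/xy and wx/y/z merges any blocks that overlap across the partitions, giving wxyz.

wxyz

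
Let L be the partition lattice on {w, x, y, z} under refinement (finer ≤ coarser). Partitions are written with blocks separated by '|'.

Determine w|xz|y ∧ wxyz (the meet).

The meet (common refinement) of w|xz|y and wxyz intersects blocks pairwise, giving w|xz|y.

w|xz|y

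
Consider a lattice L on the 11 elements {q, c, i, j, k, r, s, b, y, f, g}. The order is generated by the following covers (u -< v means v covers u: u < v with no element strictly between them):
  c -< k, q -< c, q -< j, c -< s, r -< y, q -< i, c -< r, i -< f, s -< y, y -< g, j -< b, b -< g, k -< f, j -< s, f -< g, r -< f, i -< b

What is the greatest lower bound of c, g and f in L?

Common lower bounds of {c, g, f}: c, q.
The greatest among these is c.

c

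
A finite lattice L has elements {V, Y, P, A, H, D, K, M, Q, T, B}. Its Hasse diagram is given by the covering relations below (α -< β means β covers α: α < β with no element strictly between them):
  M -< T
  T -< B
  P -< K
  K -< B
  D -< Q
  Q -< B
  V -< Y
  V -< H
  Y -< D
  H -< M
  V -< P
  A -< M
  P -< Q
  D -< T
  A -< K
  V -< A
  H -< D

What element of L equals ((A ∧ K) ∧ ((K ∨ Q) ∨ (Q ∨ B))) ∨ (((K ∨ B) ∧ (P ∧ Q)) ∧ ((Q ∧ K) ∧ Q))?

A ∧ K = A
K ∨ Q = B
Q ∨ B = B
B ∨ B = B
A ∧ B = A
K ∨ B = B
P ∧ Q = P
B ∧ P = P
Q ∧ K = P
P ∧ Q = P
P ∧ P = P
A ∨ P = K

K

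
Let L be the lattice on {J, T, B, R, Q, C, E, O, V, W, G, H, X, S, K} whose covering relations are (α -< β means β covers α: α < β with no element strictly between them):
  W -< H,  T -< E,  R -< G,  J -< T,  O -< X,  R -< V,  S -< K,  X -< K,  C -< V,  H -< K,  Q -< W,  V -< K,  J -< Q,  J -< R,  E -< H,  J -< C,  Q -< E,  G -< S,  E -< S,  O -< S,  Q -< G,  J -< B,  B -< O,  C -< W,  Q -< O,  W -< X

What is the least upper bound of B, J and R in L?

S

Common upper bounds of {B, J, R}: K, S.
The least among these is S.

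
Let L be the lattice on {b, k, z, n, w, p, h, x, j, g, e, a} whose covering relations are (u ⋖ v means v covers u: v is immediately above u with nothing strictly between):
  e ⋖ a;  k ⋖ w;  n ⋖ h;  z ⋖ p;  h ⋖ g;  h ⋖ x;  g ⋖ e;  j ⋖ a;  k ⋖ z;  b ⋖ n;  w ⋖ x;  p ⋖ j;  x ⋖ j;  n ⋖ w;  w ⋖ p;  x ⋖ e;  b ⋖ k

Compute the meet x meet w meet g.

n

Common lower bounds of {x, w, g}: b, n.
The greatest among these is n.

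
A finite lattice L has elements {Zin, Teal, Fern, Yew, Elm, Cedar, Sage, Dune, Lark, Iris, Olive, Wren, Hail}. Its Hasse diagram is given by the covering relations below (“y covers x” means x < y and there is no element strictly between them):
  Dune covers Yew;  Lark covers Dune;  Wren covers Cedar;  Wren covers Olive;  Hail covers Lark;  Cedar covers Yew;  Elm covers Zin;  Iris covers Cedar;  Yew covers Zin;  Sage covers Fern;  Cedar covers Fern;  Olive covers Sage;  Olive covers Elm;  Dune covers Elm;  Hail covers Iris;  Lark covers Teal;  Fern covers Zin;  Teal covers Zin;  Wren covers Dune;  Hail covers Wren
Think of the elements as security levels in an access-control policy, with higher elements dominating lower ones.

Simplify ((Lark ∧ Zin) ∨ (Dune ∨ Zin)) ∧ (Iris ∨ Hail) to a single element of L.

Lark ∧ Zin = Zin
Dune ∨ Zin = Dune
Zin ∨ Dune = Dune
Iris ∨ Hail = Hail
Dune ∧ Hail = Dune

Dune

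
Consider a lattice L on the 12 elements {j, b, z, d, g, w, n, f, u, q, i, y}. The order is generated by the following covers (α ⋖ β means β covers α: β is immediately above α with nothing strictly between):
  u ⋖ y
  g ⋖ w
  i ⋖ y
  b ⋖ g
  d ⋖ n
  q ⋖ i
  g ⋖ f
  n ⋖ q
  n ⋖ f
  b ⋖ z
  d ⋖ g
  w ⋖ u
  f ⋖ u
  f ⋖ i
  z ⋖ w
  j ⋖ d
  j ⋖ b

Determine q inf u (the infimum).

n

Common lower bounds of {q, u}: d, j, n.
The greatest among these is n.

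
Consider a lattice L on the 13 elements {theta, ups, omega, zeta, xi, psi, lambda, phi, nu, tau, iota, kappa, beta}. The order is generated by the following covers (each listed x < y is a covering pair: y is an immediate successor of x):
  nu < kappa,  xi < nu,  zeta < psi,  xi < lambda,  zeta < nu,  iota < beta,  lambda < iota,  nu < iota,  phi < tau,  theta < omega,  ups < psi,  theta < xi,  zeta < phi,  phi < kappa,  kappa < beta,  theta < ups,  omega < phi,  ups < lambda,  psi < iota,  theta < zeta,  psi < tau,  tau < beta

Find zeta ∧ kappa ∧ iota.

zeta

Common lower bounds of {zeta, kappa, iota}: theta, zeta.
The greatest among these is zeta.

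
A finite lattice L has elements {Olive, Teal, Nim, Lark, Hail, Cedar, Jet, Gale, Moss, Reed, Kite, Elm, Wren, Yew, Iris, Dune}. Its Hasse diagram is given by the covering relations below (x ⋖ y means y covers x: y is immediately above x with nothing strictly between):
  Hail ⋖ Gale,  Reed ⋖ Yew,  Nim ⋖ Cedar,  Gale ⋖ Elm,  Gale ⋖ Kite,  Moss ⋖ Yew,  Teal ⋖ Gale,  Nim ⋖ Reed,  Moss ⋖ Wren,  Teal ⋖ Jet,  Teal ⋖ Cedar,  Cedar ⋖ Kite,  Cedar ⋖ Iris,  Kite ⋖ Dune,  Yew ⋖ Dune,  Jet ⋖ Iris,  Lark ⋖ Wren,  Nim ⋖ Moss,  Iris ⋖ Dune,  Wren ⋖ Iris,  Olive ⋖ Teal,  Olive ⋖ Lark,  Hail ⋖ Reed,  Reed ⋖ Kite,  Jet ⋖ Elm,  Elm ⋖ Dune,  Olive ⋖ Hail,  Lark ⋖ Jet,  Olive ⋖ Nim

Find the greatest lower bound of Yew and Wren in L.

Common lower bounds of {Yew, Wren}: Moss, Nim, Olive.
The greatest among these is Moss.

Moss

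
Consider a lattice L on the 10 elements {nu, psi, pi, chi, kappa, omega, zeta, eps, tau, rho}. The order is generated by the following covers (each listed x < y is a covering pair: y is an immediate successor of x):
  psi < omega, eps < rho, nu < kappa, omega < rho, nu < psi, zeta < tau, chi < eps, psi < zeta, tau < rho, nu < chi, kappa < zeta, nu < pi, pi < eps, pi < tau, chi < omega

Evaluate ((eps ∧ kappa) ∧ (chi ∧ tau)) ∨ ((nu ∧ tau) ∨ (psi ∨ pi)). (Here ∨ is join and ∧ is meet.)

tau

eps ∧ kappa = nu
chi ∧ tau = nu
nu ∧ nu = nu
nu ∧ tau = nu
psi ∨ pi = tau
nu ∨ tau = tau
nu ∨ tau = tau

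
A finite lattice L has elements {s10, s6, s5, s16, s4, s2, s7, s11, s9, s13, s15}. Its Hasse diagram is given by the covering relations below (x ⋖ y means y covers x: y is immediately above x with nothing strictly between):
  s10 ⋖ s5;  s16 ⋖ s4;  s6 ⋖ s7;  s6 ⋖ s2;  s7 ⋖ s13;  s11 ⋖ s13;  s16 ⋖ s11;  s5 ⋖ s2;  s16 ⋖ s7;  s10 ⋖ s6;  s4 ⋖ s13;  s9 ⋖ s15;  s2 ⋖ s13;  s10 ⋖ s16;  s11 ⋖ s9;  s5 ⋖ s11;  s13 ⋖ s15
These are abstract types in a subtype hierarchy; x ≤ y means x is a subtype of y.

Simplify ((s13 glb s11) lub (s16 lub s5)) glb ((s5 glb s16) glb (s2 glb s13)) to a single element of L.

s13 ∧ s11 = s11
s16 ∨ s5 = s11
s11 ∨ s11 = s11
s5 ∧ s16 = s10
s2 ∧ s13 = s2
s10 ∧ s2 = s10
s11 ∧ s10 = s10

s10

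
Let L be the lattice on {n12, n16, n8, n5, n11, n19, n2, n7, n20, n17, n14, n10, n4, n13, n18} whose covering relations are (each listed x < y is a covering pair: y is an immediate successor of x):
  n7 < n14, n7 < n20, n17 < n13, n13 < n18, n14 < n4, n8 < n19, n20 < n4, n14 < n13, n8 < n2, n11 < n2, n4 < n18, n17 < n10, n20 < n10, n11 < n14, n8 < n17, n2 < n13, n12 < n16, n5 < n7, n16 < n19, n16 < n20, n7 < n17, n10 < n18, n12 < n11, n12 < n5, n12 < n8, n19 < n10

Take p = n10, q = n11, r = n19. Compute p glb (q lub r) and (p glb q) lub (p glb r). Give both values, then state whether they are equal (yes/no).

q lub r = n18, so p glb (q lub r) = n10 glb n18 = n10.
p glb q = n12 and p glb r = n19, so (p glb q) lub (p glb r) = n12 lub n19 = n19.
Equal: no.

n10; n19; no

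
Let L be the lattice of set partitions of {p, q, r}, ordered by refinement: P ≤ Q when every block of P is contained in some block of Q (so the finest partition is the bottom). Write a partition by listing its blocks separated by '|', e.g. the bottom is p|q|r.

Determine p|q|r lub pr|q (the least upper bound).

pr|q

Common upper bounds of {p|q|r, pr|q}: pqr, pr|q.
The least among these is pr|q.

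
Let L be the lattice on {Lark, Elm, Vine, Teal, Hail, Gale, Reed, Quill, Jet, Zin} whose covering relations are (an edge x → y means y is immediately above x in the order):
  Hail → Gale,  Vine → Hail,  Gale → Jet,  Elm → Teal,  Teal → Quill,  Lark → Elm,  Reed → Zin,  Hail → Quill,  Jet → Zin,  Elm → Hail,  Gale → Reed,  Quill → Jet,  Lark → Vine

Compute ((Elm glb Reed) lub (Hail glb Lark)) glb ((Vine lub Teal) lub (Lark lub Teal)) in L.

Elm ∧ Reed = Elm
Hail ∧ Lark = Lark
Elm ∨ Lark = Elm
Vine ∨ Teal = Quill
Lark ∨ Teal = Teal
Quill ∨ Teal = Quill
Elm ∧ Quill = Elm

Elm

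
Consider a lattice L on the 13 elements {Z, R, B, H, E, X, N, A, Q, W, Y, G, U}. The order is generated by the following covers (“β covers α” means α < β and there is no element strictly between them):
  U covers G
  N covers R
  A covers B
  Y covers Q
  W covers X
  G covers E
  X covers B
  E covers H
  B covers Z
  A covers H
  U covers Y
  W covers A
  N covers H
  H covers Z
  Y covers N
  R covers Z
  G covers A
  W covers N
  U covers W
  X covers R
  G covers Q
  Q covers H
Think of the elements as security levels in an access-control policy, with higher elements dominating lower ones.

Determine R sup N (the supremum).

N

Common upper bounds of {R, N}: N, U, W, Y.
The least among these is N.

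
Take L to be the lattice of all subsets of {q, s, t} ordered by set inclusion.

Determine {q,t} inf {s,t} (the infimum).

{t}

Common lower bounds of {{q,t}, {s,t}}: {t}, {}.
The greatest among these is {t}.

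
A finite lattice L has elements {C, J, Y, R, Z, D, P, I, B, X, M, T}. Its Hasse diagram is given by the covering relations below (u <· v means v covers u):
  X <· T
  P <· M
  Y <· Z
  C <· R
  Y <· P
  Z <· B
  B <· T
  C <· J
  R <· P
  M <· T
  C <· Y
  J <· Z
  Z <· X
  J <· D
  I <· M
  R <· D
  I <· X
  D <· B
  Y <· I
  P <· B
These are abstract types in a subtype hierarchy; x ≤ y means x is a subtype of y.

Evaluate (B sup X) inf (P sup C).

P

B ∨ X = T
P ∨ C = P
T ∧ P = P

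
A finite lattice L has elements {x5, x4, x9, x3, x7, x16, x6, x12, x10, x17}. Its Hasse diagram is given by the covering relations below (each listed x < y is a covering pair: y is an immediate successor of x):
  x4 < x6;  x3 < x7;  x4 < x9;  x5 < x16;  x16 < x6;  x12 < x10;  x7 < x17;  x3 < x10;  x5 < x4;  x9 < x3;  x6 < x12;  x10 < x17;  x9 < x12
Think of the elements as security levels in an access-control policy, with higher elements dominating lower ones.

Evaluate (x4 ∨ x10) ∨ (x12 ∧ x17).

x10

x4 ∨ x10 = x10
x12 ∧ x17 = x12
x10 ∨ x12 = x10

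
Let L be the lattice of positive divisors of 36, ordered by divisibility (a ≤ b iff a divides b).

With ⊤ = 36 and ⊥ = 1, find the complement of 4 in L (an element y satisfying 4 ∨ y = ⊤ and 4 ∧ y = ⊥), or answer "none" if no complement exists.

Need y with 4 ∨ y = 36 and 4 ∧ y = 1.
Checking each element gives: 9.

9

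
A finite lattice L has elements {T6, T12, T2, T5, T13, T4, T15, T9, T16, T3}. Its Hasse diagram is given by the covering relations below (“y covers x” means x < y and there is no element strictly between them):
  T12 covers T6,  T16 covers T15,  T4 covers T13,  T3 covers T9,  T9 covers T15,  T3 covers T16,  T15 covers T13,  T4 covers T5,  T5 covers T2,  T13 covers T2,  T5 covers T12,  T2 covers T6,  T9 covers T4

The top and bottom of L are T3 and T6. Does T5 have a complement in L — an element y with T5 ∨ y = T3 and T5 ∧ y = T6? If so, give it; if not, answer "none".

For every candidate y, either T5 ∨ y ≠ T3 or T5 ∧ y ≠ T6; no complement exists.

none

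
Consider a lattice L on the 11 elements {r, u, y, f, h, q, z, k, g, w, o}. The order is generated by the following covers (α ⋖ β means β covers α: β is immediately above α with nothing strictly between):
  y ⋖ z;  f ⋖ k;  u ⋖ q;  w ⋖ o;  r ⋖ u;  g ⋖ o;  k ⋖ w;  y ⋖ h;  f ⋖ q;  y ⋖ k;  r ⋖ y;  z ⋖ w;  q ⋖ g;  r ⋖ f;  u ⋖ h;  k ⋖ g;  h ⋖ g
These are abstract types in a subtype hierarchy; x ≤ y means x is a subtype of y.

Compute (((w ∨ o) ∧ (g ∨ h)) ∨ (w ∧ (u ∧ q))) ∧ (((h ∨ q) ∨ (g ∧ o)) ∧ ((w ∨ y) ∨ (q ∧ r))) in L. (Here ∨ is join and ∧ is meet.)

w ∨ o = o
g ∨ h = g
o ∧ g = g
u ∧ q = u
w ∧ u = r
g ∨ r = g
h ∨ q = g
g ∧ o = g
g ∨ g = g
w ∨ y = w
q ∧ r = r
w ∨ r = w
g ∧ w = k
g ∧ k = k

k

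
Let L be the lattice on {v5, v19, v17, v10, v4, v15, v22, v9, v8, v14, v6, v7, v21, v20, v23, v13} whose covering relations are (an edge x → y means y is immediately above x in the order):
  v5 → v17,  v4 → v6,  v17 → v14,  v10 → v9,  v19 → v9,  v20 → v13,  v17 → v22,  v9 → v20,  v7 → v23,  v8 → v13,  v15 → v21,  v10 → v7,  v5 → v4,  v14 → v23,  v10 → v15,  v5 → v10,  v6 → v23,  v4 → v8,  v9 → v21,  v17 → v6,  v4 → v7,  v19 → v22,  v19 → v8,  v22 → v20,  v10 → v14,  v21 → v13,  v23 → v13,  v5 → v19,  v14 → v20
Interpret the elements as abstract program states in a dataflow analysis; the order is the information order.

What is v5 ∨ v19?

v19

Common upper bounds of {v5, v19}: v13, v19, v20, v21, v22, v8, v9.
The least among these is v19.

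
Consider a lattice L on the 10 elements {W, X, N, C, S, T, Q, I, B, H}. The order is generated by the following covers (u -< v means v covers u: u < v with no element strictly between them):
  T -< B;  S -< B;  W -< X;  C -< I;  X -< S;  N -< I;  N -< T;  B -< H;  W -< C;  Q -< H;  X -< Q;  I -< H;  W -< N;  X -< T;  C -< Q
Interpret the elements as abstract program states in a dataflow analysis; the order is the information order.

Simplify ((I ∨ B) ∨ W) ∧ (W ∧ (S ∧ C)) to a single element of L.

W

I ∨ B = H
H ∨ W = H
S ∧ C = W
W ∧ W = W
H ∧ W = W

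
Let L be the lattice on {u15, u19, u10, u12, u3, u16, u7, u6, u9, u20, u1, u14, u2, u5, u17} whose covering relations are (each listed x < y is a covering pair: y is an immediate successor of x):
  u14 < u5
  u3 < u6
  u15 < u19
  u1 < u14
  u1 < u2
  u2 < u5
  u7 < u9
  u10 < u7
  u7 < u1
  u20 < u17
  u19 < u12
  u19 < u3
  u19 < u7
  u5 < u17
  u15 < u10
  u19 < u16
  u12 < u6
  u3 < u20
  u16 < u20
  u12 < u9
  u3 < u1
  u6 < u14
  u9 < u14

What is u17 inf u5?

u5

Common lower bounds of {u17, u5}: u1, u10, u12, u14, u15, u19, u2, u3, u5, u6, u7, u9.
The greatest among these is u5.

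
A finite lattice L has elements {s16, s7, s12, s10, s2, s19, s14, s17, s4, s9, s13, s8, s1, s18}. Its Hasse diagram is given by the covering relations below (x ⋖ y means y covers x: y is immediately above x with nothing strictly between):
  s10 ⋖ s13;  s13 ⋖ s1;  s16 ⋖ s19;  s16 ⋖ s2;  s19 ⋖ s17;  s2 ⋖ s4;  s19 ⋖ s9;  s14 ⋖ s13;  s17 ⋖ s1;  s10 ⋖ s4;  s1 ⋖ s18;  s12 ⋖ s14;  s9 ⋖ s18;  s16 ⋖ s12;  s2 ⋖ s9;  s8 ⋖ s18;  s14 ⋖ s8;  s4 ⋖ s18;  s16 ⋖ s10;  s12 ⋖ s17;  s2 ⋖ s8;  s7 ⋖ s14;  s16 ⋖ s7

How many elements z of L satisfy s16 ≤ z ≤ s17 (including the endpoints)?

4

The interval [s16, s17] = {s12, s16, s17, s19}, which has 4 elements.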